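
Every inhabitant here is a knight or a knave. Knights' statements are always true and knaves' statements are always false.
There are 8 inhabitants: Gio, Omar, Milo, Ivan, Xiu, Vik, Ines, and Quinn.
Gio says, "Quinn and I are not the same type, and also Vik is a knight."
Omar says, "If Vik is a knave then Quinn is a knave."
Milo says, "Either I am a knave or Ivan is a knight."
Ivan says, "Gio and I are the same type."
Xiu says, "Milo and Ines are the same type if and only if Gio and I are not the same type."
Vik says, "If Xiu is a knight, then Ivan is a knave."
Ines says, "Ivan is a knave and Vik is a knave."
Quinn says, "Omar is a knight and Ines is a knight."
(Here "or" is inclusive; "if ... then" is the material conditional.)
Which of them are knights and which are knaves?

Since Gio is a knight, "Quinn and I are not the same type, and also Vik is a knight" needs to be True, which holds.
As a knight, Omar's statement "if Vik is a knave then Quinn is a knave" should be True; it is.
Since Milo is a knight, "either I am a knave or Ivan is a knight" needs to be True, which holds.
Ivan is a knight; "Gio and I are the same type" is True, as required.
Xiu is a knave; "Milo and Ines are the same type if and only if Gio and I are not the same type" is False, as required.
As a knight, Vik's statement "if Xiu is a knight, then Ivan is a knave" should be True; it is.
Ines is a knave; "Ivan is a knave and Vik is a knave" is False, as required.
As a knave, Quinn's statement "Omar is a knight and Ines is a knight" should be False; it is.

Gio is a knight, Omar is a knight, Milo is a knight, Ivan is a knight, Xiu is a knave, Vik is a knight, Ines is a knave, and Quinn is a knave.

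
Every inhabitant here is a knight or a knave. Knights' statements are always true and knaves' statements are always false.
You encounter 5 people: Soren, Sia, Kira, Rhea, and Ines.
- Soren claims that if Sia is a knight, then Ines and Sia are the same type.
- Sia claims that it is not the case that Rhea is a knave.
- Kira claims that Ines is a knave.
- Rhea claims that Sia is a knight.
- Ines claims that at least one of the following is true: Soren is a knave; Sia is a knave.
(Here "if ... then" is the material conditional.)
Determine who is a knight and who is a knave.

Knights: Soren and Ines. Knaves: Sia, Kira, and Rhea.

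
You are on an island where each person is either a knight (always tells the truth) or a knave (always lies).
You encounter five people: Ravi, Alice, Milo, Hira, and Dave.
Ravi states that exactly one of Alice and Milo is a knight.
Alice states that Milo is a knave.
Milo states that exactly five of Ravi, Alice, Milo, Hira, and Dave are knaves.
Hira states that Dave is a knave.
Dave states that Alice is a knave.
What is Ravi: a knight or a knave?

Consistent assignments: {Ravi=knight, Alice=knight, Milo=knave, Hira=knight, Dave=knave}
In every consistent assignment, Ravi is a knight.

Ravi is a knight.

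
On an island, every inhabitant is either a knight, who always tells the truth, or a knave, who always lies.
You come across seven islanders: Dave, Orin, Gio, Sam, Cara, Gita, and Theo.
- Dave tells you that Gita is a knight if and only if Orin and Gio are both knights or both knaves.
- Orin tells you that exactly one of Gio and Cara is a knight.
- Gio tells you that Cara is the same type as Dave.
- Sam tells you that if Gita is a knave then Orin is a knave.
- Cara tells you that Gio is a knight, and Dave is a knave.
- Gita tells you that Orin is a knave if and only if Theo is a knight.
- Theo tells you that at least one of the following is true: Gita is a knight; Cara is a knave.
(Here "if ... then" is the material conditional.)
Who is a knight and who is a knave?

Dave is a knight, Orin is a knave, Gio is a knave, Sam is a knight, Cara is a knave, Gita is a knight, and Theo is a knight.

As a knight, Dave's statement "Gita is a knight if and only if Orin and Gio are both knights or both knaves" should be True; it is.
Orin (knave): "exactly one of Gio and Cara is a knight" — False. ✓
Gio is a knave, so "Cara is the same type as Dave" must be False — and it is.
As a knight, Sam's statement "if Gita is a knave then Orin is a knave" should be True; it is.
Cara is a knave; "Gio is a knight, and Dave is a knave" is False, as required.
Gita is a knight, and the claim "Orin is a knave if and only if Theo is a knight" is indeed True.
As a knight, Theo's statement "at least one of the following is true: Gita is a knight; Cara is a knave" should be True; it is.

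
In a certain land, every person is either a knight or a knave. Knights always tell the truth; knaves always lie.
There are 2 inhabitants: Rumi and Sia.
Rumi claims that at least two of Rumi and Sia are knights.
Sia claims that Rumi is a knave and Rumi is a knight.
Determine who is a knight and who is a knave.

Knights: none. Knaves: Rumi and Sia.

Suppose Rumi is a knight. Then Rumi's statement "at least two of Rumi and Sia are knights" would have to be true. Checking the 2 ways to assign the others, none is consistent with every speaker.
(For instance, with Sia=knave, Rumi's claim "at least two of Rumi and Sia are knights" comes out false where it would need to be true.)
So Rumi must be a knave, making "at least two of Rumi and Sia are knights" false. Taking Rumi=knave, Sia=knave, each remaining statement checks out:
  Sia (knave): "Rumi is a knave and Rumi is a knight" — false. ✓
This is the unique consistent assignment.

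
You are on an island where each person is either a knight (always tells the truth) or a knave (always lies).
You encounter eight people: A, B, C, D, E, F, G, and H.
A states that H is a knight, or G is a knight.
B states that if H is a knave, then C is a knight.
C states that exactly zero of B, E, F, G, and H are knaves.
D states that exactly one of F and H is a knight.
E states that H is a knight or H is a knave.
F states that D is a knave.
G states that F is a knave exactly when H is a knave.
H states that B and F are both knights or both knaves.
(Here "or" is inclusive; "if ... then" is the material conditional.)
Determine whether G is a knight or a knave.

G is a knight.

Consistent assignments: {A=knight, B=knight, C=knight, D=knave, E=knight, F=knight, G=knight, H=knight}
In every consistent assignment, G is a knight.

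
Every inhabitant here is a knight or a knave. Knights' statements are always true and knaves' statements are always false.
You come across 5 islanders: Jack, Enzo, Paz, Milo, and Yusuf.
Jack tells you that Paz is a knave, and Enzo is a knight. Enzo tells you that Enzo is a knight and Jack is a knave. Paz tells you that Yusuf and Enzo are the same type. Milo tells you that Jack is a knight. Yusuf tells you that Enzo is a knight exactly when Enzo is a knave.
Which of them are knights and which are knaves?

Jack is a knave; "Paz is a knave, and Enzo is a knight" is False, as required.
Enzo is a knave, so "Enzo is a knight and Jack is a knave" must be False — and it is.
Paz is a knight, and the claim "Yusuf and Enzo are the same type" is indeed True.
Milo is a knave, and the claim "Jack is a knight" is indeed False.
Yusuf (knave): "Enzo is a knight exactly when Enzo is a knave" — False. ✓

Knights: Paz. Knaves: Jack, Enzo, Milo, and Yusuf.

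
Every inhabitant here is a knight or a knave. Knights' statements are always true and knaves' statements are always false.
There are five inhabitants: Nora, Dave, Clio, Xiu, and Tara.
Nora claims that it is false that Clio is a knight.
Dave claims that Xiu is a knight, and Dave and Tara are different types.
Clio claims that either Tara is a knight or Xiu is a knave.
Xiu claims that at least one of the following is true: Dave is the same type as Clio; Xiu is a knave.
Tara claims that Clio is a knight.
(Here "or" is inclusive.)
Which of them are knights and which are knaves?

Knights: Nora and Xiu. Knaves: Dave, Clio, and Tara.

Since Nora is a knight, "it is false that Clio is a knight" needs to be true, which holds.
Dave (knave): "Xiu is a knight, and Dave and Tara are different types" — false. ✓
Since Clio is a knave, "either Tara is a knight or Xiu is a knave" needs to be false, which holds.
Since Xiu is a knight, "at least one of the following is true: Dave is the same type as Clio; Xiu is a knave" needs to be true, which holds.
Tara is a knave, and the claim "Clio is a knight" is indeed false.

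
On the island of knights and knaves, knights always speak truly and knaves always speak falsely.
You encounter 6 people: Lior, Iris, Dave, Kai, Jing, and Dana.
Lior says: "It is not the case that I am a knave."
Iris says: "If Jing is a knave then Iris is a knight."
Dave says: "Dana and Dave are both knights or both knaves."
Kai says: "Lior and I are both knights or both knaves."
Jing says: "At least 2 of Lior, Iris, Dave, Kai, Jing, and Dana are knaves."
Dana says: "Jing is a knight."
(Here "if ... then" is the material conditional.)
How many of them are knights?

The unique consistent assignment is Lior=knight, Iris=knight, Dave=knave, Kai=knave, Jing=knight, Dana=knight.
That has 4 knights.

4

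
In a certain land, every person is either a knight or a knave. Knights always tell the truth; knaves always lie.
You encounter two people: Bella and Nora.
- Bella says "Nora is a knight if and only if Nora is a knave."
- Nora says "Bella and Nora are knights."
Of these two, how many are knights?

0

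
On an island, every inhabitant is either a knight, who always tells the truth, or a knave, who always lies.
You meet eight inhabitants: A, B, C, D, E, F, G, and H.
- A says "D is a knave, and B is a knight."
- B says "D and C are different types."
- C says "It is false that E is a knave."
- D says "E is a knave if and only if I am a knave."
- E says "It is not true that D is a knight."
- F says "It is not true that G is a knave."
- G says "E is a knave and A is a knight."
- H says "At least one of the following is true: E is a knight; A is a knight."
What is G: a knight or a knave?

Consistent assignments: {A=knight, B=knight, C=knight, D=knave, E=knight, F=knave, G=knave, H=knight}
In every consistent assignment, G is a knave.

G is a knave.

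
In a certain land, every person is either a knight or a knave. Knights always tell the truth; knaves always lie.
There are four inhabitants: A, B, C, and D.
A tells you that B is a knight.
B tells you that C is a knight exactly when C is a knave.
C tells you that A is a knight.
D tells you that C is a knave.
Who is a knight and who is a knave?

A is a knave, B is a knave, C is a knave, and D is a knight.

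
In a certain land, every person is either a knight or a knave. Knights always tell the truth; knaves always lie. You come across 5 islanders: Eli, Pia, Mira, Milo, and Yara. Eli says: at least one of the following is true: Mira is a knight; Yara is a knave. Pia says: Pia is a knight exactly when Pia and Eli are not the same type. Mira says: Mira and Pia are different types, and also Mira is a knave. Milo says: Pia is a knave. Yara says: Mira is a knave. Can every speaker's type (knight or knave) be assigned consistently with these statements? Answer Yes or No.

No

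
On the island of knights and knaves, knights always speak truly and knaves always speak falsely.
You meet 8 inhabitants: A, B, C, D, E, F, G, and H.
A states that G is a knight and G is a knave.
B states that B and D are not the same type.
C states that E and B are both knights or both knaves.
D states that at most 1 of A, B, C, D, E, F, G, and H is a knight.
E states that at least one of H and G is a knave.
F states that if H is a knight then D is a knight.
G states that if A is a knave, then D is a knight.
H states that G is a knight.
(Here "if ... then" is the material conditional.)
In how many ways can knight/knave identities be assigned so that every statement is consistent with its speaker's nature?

2

Consistent assignments:
  A=knave, B=knight, C=knight, D=knave, E=knight, F=knight, G=knave, H=knave
  A=knave, B=knave, C=knave, D=knave, E=knight, F=knight, G=knave, H=knave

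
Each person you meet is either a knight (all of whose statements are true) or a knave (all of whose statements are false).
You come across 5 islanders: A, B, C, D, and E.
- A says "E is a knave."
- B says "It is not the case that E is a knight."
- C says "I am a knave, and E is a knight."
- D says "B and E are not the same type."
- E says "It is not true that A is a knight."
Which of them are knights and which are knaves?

A is a knight, B is a knight, C is a knave, D is a knight, and E is a knave.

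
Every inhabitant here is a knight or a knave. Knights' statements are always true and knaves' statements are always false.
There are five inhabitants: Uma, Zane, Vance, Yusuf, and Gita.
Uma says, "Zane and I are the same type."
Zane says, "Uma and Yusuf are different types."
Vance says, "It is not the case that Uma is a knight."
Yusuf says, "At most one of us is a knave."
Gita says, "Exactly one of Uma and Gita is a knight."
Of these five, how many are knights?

4

The unique consistent assignment is Uma=knave, Zane=knight, Vance=knight, Yusuf=knight, Gita=knight.
That has 4 knights.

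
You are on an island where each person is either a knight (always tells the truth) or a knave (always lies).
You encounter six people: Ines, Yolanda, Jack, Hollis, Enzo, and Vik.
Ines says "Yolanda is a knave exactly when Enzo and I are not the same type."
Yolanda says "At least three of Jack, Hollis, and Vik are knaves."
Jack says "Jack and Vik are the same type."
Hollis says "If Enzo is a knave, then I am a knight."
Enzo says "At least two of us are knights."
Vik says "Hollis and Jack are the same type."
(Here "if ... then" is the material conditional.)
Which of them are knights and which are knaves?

Ines is a knave, Yolanda is a knave, Jack is a knave, Hollis is a knave, Enzo is a knave, and Vik is a knight.

Ines is a knave; "Yolanda is a knave exactly when Enzo and I are not the same type" is False, as required.
Since Yolanda is a knave, "at least three of Jack, Hollis, and Vik are knaves" needs to be False, which holds.
Jack is a knave, so "Jack and Vik are the same type" must be False — and it is.
Since Hollis is a knave, "if Enzo is a knave, then I am a knight" needs to be False, which holds.
Enzo is a knave; "at least two of us are knights" is False, as required.
Vik is a knight; "Hollis and Jack are the same type" is True, as required.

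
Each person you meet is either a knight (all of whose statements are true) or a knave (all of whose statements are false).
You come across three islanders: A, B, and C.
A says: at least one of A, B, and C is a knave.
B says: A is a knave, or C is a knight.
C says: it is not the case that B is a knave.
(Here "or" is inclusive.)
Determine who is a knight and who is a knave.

A is a knight, B is a knave, and C is a knave.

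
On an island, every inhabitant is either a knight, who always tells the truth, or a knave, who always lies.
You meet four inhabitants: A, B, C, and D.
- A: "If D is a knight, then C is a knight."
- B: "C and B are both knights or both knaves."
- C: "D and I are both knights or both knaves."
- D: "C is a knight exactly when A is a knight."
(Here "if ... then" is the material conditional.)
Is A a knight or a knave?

A is a knight.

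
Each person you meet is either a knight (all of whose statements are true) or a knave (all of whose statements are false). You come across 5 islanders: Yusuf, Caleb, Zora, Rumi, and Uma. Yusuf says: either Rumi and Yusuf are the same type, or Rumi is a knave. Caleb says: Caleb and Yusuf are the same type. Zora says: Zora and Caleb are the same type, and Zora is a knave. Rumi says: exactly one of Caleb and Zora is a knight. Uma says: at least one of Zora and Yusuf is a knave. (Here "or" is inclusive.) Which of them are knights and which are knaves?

Yusuf is a knight, Caleb is a knight, Zora is a knave, Rumi is a knight, and Uma is a knight.

Since Yusuf is a knight, "either Rumi and Yusuf are the same type, or Rumi is a knave" needs to be True, which holds.
Since Caleb is a knight, "Caleb and Yusuf are the same type" needs to be True, which holds.
Zora is a knave, and the claim "Zora and Caleb are the same type, and Zora is a knave" is indeed false.
Rumi is a knight, and the claim "exactly one of Caleb and Zora is a knight" is indeed True.
Uma is a knight, so "at least one of Zora and Yusuf is a knave" must be True — and it is.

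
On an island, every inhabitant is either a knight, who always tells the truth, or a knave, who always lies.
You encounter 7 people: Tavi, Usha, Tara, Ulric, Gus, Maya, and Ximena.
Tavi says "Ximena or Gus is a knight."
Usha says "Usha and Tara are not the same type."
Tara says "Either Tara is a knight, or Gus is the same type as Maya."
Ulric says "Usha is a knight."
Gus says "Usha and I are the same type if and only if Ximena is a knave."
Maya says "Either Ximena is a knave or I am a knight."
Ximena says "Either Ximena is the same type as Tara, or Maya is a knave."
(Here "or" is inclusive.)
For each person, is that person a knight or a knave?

Tavi is a knight, Usha is a knave, Tara is a knave, Ulric is a knave, Gus is a knight, Maya is a knave, and Ximena is a knight.

Since Tavi is a knight, "Ximena or Gus is a knight" needs to be True, which holds.
Usha (knave): "Usha and Tara are not the same type" — False. ✓
As a knave, Tara's statement "either Tara is a knight, or Gus is the same type as Maya" should be False; it is.
As a knave, Ulric's statement "Usha is a knight" should be False; it is.
Gus (knight): "Usha and I are the same type if and only if Ximena is a knave" — True. ✓
Maya is a knave, so "either Ximena is a knave or I am a knight" must be False — and it is.
Ximena (knight): "either Ximena is the same type as Tara, or Maya is a knave" — True. ✓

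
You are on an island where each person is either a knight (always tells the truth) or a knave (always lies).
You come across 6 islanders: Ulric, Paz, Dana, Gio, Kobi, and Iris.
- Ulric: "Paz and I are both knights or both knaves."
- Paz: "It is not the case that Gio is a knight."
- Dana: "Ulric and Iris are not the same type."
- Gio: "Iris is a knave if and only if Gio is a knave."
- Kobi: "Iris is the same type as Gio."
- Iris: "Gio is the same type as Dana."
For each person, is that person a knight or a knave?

Ulric is a knight, Paz is a knight, Dana is a knave, Gio is a knave, Kobi is a knave, and Iris is a knight.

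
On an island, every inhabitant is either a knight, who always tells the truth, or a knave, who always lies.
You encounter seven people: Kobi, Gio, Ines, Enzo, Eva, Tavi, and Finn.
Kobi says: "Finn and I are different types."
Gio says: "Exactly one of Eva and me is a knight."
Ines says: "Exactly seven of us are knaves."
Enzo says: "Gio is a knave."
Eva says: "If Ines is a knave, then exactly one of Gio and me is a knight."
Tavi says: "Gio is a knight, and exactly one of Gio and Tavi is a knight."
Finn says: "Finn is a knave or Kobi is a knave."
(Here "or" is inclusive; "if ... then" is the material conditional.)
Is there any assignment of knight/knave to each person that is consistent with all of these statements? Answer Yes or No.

No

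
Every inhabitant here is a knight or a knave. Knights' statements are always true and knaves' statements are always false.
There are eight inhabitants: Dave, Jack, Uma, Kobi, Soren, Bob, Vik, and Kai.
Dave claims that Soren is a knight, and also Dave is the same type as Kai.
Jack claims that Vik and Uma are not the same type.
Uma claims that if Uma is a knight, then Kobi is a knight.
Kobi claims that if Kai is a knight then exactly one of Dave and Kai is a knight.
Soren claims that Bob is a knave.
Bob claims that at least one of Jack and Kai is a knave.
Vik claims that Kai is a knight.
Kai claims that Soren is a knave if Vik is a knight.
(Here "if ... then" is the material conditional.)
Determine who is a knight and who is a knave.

Dave is a knave, Jack is a knave, Uma is a knight, Kobi is a knight, Soren is a knave, Bob is a knight, Vik is a knight, and Kai is a knight.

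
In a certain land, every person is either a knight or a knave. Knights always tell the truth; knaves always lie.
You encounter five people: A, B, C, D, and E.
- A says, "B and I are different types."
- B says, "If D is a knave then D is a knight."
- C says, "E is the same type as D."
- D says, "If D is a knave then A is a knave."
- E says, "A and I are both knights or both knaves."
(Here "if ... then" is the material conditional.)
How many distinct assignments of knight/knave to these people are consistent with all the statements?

2

Consistent assignments:
  A=knight, B=knave, C=knight, D=knave, E=knave
  A=knight, B=knave, C=knave, D=knave, E=knight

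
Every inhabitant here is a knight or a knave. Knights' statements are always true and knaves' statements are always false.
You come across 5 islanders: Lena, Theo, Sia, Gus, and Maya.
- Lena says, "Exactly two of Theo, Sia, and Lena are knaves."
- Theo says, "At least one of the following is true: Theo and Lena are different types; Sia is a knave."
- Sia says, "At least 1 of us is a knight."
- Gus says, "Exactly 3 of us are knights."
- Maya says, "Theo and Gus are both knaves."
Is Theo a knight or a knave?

Theo is a knight.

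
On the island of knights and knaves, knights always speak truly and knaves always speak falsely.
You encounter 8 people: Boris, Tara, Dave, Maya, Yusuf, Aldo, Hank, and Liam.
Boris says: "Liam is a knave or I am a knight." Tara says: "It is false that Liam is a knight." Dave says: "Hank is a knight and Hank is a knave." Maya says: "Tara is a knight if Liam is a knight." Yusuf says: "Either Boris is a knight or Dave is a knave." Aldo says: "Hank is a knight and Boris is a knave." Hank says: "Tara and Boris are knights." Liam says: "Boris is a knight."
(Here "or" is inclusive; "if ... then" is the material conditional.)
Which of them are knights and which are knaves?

Since Boris is a knight, "Liam is a knave or I am a knight" needs to be True, which holds.
Tara (knave): "it is false that Liam is a knight" — False. ✓
As a knave, Dave's statement "Hank is a knight and Hank is a knave" should be False; it is.
As a knave, Maya's statement "Tara is a knight if Liam is a knight" should be False; it is.
As a knight, Yusuf's statement "either Boris is a knight or Dave is a knave" should be True; it is.
Aldo (knave): "Hank is a knight and Boris is a knave" — False. ✓
As a knave, Hank's statement "Tara and Boris are knights" should be False; it is.
Liam is a knight, so "Boris is a knight" must be True — and it is.

Knights: Boris, Yusuf, and Liam. Knaves: Tara, Dave, Maya, Aldo, and Hank.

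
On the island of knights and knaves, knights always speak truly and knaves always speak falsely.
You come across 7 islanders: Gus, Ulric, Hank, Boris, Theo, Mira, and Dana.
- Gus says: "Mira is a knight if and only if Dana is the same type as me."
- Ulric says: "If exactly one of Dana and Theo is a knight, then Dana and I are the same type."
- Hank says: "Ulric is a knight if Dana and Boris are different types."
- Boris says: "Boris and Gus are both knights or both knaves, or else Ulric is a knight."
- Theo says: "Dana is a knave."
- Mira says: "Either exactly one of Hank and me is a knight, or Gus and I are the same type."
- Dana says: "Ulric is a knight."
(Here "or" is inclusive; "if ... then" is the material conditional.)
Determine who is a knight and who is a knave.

Knights: Gus, Ulric, Hank, Boris, Mira, and Dana. Knaves: Theo.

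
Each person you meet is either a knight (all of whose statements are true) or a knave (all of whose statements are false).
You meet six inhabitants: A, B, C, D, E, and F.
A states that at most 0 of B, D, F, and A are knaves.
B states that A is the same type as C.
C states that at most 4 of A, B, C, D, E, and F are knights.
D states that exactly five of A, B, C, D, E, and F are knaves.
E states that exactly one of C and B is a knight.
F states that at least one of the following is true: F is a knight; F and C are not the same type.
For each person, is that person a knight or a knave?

A is a knave, B is a knave, C is a knight, D is a knave, E is a knight, and F is a knight.

A is a knave, so "at most 0 of B, D, F, and A are knaves" must be False — and it is.
B is a knave, so "A is the same type as C" must be False — and it is.
As a knight, C's statement "at most 4 of A, B, C, D, E, and F are knights" should be True; it is.
As a knave, D's statement "exactly five of A, B, C, D, E, and F are knaves" should be False; it is.
E (knight): "exactly one of C and B is a knight" — True. ✓
F is a knight, so "at least one of the following is true: F is a knight; F and C are not the same type" must be True — and it is.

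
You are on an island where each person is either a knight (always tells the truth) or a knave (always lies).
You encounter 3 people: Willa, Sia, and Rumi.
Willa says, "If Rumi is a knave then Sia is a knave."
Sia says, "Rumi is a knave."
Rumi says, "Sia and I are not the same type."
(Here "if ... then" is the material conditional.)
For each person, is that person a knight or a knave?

Knights: Willa and Rumi. Knaves: Sia.

Suppose Willa is a knave. Then Willa's statement "if Rumi is a knave then Sia is a knave" would have to be false. Checking the 4 ways to assign the others, none is consistent with every speaker.
(For instance, with Sia=knave, Rumi=knight, Willa's claim "if Rumi is a knave then Sia is a knave" comes out true where it would need to be false.)
So Willa must be a knight, making "if Rumi is a knave then Sia is a knave" true. Taking Willa=knight, Sia=knave, Rumi=knight, each remaining statement checks out:
  Sia (knave): "Rumi is a knave" — false. ✓
  Rumi (knight): "Sia and I are not the same type" — true. ✓
This is the unique consistent assignment.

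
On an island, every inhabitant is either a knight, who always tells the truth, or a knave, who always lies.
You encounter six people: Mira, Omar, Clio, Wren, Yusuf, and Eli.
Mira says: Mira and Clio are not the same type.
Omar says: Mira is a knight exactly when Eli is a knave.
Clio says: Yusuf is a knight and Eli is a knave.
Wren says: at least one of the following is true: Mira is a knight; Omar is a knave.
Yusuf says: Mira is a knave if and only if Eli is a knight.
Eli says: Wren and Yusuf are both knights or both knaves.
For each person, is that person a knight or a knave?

Mira is a knave, and the claim "Mira and Clio are not the same type" is indeed False.
Omar (knave): "Mira is a knight exactly when Eli is a knave" — False. ✓
Clio is a knave; "Yusuf is a knight and Eli is a knave" is False, as required.
Wren is a knight, and the claim "at least one of the following is true: Mira is a knight; Omar is a knave" is indeed true.
As a knave, Yusuf's statement "Mira is a knave if and only if Eli is a knight" should be False; it is.
Eli is a knave; "Wren and Yusuf are both knights or both knaves" is False, as required.

Knights: Wren. Knaves: Mira, Omar, Clio, Yusuf, and Eli.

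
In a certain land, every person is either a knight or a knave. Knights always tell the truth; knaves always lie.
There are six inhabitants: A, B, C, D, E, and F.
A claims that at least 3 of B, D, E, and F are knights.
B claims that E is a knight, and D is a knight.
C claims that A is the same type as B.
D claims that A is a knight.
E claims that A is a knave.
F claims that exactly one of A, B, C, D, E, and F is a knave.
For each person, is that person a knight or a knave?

A is a knave, and the claim "at least 3 of B, D, E, and F are knights" is indeed False.
B (knave): "E is a knight, and D is a knight" — False. ✓
As a knight, C's statement "A is the same type as B" should be true; it is.
As a knave, D's statement "A is a knight" should be False; it is.
Since E is a knight, "A is a knave" needs to be true, which holds.
F is a knave; "exactly one of A, B, C, D, E, and F is a knave" is False, as required.

Knights: C and E. Knaves: A, B, D, and F.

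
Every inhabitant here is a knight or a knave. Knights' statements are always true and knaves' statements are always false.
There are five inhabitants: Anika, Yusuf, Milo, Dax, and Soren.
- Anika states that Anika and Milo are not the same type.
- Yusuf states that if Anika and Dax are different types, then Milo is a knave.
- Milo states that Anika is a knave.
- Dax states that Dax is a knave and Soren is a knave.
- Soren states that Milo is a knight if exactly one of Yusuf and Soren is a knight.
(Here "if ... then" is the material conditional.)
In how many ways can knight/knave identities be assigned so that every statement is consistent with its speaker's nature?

1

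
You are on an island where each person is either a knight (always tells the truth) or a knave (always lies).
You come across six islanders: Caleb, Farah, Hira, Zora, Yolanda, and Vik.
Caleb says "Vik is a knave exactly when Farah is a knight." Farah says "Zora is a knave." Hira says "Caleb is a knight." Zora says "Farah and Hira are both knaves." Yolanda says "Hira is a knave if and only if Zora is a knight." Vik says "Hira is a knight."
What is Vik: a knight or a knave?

Vik is a knave.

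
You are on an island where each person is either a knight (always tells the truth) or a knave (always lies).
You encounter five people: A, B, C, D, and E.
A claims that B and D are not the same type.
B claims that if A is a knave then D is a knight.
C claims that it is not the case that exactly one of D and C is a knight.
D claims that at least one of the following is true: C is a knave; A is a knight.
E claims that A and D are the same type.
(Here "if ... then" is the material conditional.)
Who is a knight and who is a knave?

Suppose A is a knight. Then A's statement "B and D are not the same type" would have to be true. Checking the 16 ways to assign the others, none is consistent with every speaker.
(For instance, with B=knight, C=knave, D=knight, E=knave, A's claim "B and D are not the same type" comes out false where it would need to be true.)
So A must be a knave, making "B and D are not the same type" false. Taking A=knave, B=knight, C=knave, D=knight, E=knave, each remaining statement checks out:
  B (knight): "if A is a knave then D is a knight" — true. ✓
  C (knave): "it is not the case that exactly one of D and C is a knight" — false. ✓
  D (knight): "at least one of the following is true: C is a knave; A is a knight" — true. ✓
  E (knave): "A and D are the same type" — false. ✓
This is the unique consistent assignment.

A is a knave, B is a knight, C is a knave, D is a knight, and E is a knave.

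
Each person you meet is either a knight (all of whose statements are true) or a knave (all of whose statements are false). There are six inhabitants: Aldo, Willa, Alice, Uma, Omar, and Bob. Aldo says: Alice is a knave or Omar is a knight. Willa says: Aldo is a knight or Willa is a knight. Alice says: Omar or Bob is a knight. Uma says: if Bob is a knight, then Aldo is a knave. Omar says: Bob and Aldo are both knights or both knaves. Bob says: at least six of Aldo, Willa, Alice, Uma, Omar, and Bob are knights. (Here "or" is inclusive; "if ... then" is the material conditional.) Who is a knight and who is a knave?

Aldo is a knight, and the claim "Alice is a knave or Omar is a knight" is indeed true.
Willa is a knight; "Aldo is a knight or Willa is a knight" is true, as required.
Alice is a knave, and the claim "Omar or Bob is a knight" is indeed False.
Uma (knight): "if Bob is a knight, then Aldo is a knave" — true. ✓
As a knave, Omar's statement "Bob and Aldo are both knights or both knaves" should be False; it is.
Bob is a knave, so "at least six of Aldo, Willa, Alice, Uma, Omar, and Bob are knights" must be False — and it is.

Knights: Aldo, Willa, and Uma. Knaves: Alice, Omar, and Bob.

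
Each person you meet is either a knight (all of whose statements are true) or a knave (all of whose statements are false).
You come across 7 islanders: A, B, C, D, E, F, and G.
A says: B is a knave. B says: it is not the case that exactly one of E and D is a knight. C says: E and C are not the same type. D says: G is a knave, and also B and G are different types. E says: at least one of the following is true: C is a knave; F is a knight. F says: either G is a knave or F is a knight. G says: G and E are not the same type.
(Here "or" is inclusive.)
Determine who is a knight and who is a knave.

Knights: B, C, and G. Knaves: A, D, E, and F.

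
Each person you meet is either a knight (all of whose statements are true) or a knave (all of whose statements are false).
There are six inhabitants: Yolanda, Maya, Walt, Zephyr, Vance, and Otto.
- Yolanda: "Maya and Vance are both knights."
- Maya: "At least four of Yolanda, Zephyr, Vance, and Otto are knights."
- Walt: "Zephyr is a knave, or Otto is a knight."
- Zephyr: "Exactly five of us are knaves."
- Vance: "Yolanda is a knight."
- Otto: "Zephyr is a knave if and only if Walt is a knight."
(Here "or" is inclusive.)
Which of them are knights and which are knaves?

Yolanda is a knave, Maya is a knave, Walt is a knight, Zephyr is a knave, Vance is a knave, and Otto is a knight.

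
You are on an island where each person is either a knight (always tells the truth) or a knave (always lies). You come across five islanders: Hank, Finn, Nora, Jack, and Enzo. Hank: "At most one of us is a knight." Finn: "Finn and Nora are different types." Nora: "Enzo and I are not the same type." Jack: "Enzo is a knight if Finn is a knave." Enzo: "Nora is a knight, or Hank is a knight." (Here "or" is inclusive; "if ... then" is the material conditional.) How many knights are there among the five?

2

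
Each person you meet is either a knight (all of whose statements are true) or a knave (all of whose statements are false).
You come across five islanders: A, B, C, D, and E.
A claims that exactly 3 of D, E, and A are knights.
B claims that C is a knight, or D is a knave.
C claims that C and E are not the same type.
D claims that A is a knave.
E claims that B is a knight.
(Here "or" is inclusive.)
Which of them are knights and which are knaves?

Knights: D. Knaves: A, B, C, and E.

Suppose A is a knight. Then A's statement "exactly 3 of D, E, and A are knights" would have to be true. Checking the 16 ways to assign the others, none is consistent with every speaker.
(For instance, with B=knave, C=knave, D=knight, E=knave, A's claim "exactly 3 of D, E, and A are knights" comes out false where it would need to be true.)
So A must be a knave, making "exactly 3 of D, E, and A are knights" false. Taking A=knave, B=knave, C=knave, D=knight, E=knave, each remaining statement checks out:
  B (knave): "C is a knight, or D is a knave" — false. ✓
  C (knave): "C and E are not the same type" — false. ✓
  D (knight): "A is a knave" — true. ✓
  E (knave): "B is a knight" — false. ✓
This is the unique consistent assignment.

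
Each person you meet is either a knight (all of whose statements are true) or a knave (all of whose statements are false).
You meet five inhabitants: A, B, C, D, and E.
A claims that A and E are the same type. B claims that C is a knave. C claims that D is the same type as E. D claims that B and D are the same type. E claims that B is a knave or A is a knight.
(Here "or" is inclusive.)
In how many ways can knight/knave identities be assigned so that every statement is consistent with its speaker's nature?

Consistent assignments:
  A=knight, B=knight, C=knave, D=knave, E=knight

1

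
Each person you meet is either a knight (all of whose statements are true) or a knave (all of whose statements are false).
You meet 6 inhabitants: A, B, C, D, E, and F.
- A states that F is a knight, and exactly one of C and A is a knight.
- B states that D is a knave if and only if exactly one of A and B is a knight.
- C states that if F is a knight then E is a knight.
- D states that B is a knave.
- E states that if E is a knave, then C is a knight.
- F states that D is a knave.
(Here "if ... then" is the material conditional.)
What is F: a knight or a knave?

F is a knight.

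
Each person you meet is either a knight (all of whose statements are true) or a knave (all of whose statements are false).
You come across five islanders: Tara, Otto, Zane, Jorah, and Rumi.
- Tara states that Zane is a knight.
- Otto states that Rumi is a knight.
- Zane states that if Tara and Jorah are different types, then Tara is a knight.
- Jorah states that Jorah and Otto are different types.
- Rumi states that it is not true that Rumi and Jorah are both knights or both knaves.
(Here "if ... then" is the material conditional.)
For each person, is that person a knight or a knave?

Tara is a knight, Otto is a knave, Zane is a knight, Jorah is a knave, and Rumi is a knave.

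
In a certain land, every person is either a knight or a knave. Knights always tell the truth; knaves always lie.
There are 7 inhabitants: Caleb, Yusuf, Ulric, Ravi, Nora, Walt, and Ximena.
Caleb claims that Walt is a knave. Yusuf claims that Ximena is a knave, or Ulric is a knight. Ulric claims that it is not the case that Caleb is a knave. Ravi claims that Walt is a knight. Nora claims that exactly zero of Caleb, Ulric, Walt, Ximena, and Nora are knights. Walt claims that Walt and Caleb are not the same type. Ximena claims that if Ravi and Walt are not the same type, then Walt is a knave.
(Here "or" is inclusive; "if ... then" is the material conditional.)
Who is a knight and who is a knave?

Caleb is a knave; "Walt is a knave" is False, as required.
Since Yusuf is a knave, "Ximena is a knave, or Ulric is a knight" needs to be False, which holds.
Ulric is a knave, and the claim "it is not the case that Caleb is a knave" is indeed False.
Ravi is a knight; "Walt is a knight" is True, as required.
Since Nora is a knave, "exactly zero of Caleb, Ulric, Walt, Ximena, and Nora are knights" needs to be False, which holds.
Walt (knight): "Walt and Caleb are not the same type" — True. ✓
As a knight, Ximena's statement "if Ravi and Walt are not the same type, then Walt is a knave" should be True; it is.

Caleb is a knave, Yusuf is a knave, Ulric is a knave, Ravi is a knight, Nora is a knave, Walt is a knight, and Ximena is a knight.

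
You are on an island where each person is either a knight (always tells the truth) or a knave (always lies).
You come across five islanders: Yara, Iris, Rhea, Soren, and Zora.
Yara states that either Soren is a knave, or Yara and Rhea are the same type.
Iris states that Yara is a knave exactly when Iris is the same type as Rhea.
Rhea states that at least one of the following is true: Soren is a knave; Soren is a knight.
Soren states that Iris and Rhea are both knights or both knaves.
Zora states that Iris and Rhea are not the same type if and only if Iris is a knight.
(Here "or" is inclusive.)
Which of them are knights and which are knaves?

Suppose Yara is a knight. Then Yara's statement "either Soren is a knave, or Yara and Rhea are the same type" would have to be true. Checking the 16 ways to assign the others, none is consistent with every speaker.
(For instance, with Iris=knight, Rhea=knight, Soren=knight, Zora=knave, Iris's claim "Yara is a knave exactly when Iris is the same type as Rhea" comes out false where it would need to be true.)
So Yara must be a knave, making "either Soren is a knave, or Yara and Rhea are the same type" false. Taking Yara=knave, Iris=knight, Rhea=knight, Soren=knight, Zora=knave, each remaining statement checks out:
  Iris (knight): "Yara is a knave exactly when Iris is the same type as Rhea" — true. ✓
  Rhea (knight): "at least one of the following is true: Soren is a knave; Soren is a knight" — true. ✓
  Soren (knight): "Iris and Rhea are both knights or both knaves" — true. ✓
  Zora (knave): "Iris and Rhea are not the same type if and only if Iris is a knight" — false. ✓
This is the unique consistent assignment.

Yara is a knave, Iris is a knight, Rhea is a knight, Soren is a knight, and Zora is a knave.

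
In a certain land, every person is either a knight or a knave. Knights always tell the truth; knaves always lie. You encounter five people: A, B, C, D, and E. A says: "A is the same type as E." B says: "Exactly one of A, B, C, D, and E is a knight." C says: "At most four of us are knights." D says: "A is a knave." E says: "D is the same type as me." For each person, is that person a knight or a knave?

A is a knave, B is a knave, C is a knight, D is a knight, and E is a knight.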